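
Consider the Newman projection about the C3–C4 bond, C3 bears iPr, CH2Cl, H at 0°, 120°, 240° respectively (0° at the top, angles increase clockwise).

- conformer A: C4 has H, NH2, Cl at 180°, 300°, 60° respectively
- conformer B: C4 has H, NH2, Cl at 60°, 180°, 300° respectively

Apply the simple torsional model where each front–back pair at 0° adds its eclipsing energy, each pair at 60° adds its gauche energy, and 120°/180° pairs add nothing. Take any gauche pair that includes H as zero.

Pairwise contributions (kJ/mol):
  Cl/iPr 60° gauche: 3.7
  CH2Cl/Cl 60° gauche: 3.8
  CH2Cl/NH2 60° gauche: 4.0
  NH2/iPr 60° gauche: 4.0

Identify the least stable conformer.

A

A is staggered. iPr at 0° is gauche with NH2 at 300° (4.0); iPr at 0° is gauche with Cl at 60° (3.7); CH2Cl at 120° is gauche with Cl at 60° (3.8). Total 11.5 kJ/mol.
B is staggered. iPr at 0° is gauche with Cl at 300° (3.7); CH2Cl at 120° is gauche with NH2 at 180° (4.0). Total 7.7 kJ/mol.
A has the highest total (11.5 kJ/mol).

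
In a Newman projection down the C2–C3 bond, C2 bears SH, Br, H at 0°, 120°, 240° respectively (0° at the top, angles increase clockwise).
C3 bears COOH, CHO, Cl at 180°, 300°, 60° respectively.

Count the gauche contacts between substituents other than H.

Non-H gauche pairs: SH(0°)/CHO(300°); SH(0°)/Cl(60°); Br(120°)/COOH(180°); Br(120°)/Cl(60°) — 4 interactions.

4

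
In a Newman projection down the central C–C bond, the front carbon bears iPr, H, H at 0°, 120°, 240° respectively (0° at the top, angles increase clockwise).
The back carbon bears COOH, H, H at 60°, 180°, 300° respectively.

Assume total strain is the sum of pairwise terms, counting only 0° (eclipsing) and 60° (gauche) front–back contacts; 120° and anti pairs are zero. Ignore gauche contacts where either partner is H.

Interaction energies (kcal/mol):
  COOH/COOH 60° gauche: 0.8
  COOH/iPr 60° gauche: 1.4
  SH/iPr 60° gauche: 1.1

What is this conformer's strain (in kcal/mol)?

This conformer (staggered): iPr(0°)/COOH(60°) gauche 1.4 → 1.4 kcal/mol.

1.4 kcal/mol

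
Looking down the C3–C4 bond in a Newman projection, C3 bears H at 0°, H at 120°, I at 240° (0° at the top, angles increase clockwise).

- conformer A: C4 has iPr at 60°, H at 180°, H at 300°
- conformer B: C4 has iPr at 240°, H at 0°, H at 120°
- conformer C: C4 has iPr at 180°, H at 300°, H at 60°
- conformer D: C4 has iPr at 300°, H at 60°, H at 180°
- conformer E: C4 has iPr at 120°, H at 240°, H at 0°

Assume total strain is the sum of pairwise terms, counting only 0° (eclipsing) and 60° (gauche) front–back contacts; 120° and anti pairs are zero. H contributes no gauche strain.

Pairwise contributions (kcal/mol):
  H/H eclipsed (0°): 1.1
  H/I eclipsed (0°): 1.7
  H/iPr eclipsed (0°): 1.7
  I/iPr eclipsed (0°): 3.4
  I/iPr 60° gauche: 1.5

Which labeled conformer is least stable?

A (staggered): no non-H gauche contacts → 0.0 kcal/mol.
B (eclipsed): H(0°)/H(0°) eclipsed 1.1; H(120°)/H(120°) eclipsed 1.1; I(240°)/iPr(240°) eclipsed 3.4 → 5.6 kcal/mol.
C (staggered): I(240°)/iPr(180°) gauche 1.5 → 1.5 kcal/mol.
D (staggered): I(240°)/iPr(300°) gauche 1.5 → 1.5 kcal/mol.
E (eclipsed): H(0°)/H(0°) eclipsed 1.1; H(120°)/iPr(120°) eclipsed 1.7; I(240°)/H(240°) eclipsed 1.7 → 4.5 kcal/mol.
B has the highest total (5.6 kcal/mol).

B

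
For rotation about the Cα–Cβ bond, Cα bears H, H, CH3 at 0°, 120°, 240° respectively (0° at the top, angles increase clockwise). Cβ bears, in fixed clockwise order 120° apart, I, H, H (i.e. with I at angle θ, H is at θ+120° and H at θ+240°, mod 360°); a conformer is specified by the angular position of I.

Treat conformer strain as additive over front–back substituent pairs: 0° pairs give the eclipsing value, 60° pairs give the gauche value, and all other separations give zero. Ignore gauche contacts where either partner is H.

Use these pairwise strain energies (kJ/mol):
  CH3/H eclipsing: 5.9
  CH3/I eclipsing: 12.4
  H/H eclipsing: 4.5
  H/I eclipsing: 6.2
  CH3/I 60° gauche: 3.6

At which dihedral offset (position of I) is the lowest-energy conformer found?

I at 0° (eclipsed): H–I eclipsed, H–H eclipsed, CH3–H eclipsed; 6.2 + 4.5 + 5.9 = 16.6 kJ/mol.
I at 60° (staggered): no non-H gauche contacts → 0.0 kJ/mol.
I at 120° (eclipsed): H–H eclipsed, H–I eclipsed, CH3–H eclipsed; 4.5 + 6.2 + 5.9 = 16.6 kJ/mol.
I at 180° (staggered): CH3–I gauche; 3.6 = 3.6 kJ/mol.
I at 240° (eclipsed): H–H eclipsed, H–H eclipsed, CH3–I eclipsed; 4.5 + 4.5 + 12.4 = 21.4 kJ/mol.
I at 300° (staggered): CH3–I gauche; 3.6 = 3.6 kJ/mol.
The minimum (0.0 kJ/mol) occurs with I at 60°.

60°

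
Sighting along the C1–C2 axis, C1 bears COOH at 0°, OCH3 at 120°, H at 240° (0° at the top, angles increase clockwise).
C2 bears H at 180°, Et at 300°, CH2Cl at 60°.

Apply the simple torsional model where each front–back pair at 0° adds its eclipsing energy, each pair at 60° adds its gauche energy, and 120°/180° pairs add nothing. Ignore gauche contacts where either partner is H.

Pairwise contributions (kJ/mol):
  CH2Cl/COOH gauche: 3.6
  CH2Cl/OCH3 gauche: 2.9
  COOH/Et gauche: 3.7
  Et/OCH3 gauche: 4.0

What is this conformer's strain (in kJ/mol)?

This conformer is staggered. COOH at 0° is gauche with Et at 300° (3.7); COOH at 0° is gauche with CH2Cl at 60° (3.6); OCH3 at 120° is gauche with CH2Cl at 60° (2.9). Total 10.2 kJ/mol.

10.2 kJ/mol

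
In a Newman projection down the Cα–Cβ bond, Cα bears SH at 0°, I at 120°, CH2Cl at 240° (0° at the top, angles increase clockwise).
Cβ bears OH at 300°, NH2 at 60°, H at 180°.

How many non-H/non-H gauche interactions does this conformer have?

4

Non-H gauche pairs: SH(0°)/OH(300°); SH(0°)/NH2(60°); I(120°)/NH2(60°); CH2Cl(240°)/OH(300°) — 4 interactions.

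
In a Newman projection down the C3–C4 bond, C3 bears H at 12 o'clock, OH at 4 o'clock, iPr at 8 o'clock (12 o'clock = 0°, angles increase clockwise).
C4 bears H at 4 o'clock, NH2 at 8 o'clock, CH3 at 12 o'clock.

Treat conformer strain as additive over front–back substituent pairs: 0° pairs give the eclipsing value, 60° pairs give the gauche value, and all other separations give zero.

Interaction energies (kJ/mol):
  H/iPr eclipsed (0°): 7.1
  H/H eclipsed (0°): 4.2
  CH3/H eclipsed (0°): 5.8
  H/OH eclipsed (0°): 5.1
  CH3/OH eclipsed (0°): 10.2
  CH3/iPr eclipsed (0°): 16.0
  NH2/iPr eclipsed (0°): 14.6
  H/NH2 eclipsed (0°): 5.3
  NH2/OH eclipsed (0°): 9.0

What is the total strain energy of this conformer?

25.5 kJ/mol

This conformer (eclipsed): H–CH3 eclipsed, OH–H eclipsed, iPr–NH2 eclipsed; 5.8 + 5.1 + 14.6 = 25.5 kJ/mol.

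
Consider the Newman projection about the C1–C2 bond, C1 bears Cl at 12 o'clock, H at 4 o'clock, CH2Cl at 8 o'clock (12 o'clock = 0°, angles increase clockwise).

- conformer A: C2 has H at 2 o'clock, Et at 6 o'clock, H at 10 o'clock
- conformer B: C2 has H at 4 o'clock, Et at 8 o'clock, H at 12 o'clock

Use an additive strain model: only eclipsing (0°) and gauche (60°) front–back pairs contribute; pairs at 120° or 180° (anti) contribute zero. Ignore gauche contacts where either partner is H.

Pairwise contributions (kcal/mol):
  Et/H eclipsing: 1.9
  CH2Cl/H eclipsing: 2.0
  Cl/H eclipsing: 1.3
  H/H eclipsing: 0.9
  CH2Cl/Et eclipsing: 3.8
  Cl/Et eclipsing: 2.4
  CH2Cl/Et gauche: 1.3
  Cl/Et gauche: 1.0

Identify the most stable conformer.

A (staggered): CH2Cl–Et gauche; 1.3 = 1.3 kcal/mol.
B (eclipsed): Cl–H eclipsed, H–H eclipsed, CH2Cl–Et eclipsed; 1.3 + 0.9 + 3.8 = 6.0 kcal/mol.
A has the lowest total (1.3 kcal/mol).

A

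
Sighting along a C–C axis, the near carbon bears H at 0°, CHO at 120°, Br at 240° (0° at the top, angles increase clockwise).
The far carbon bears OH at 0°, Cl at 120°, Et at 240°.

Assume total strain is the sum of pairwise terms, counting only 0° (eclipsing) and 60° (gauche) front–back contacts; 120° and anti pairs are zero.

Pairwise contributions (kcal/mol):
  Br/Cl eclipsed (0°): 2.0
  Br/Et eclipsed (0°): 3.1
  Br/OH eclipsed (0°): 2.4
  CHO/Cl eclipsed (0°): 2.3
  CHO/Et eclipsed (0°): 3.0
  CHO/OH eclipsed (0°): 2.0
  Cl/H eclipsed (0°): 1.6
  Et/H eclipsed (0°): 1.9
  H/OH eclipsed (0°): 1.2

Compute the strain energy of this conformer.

6.6 kcal/mol

This conformer is eclipsed. H at 0° is eclipsed with OH at 0° (1.2); CHO at 120° is eclipsed with Cl at 120° (2.3); Br at 240° is eclipsed with Et at 240° (3.1). Total 6.6 kcal/mol.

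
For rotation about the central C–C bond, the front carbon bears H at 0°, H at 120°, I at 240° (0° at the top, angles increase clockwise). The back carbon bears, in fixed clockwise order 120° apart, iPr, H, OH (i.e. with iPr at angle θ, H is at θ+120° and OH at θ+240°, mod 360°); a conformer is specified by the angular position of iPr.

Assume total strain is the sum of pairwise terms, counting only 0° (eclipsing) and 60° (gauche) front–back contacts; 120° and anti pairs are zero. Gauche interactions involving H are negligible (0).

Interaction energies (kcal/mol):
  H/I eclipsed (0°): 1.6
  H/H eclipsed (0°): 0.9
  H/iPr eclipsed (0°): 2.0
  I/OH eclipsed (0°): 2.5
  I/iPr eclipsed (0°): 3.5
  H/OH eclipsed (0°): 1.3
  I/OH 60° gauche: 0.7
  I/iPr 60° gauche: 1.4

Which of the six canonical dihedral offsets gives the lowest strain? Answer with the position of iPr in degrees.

60°

iPr at 0° (eclipsed): H–iPr eclipsed, H–H eclipsed, I–OH eclipsed; 2.0 + 0.9 + 2.5 = 5.4 kcal/mol.
iPr at 60° (staggered): I–OH gauche; 0.7 = 0.7 kcal/mol.
iPr at 120° (eclipsed): H–OH eclipsed, H–iPr eclipsed, I–H eclipsed; 1.3 + 2.0 + 1.6 = 4.9 kcal/mol.
iPr at 180° (staggered): I–iPr gauche; 1.4 = 1.4 kcal/mol.
iPr at 240° (eclipsed): H–H eclipsed, H–OH eclipsed, I–iPr eclipsed; 0.9 + 1.3 + 3.5 = 5.7 kcal/mol.
iPr at 300° (staggered): I–iPr gauche, I–OH gauche; 1.4 + 0.7 = 2.1 kcal/mol.
The minimum (0.7 kcal/mol) occurs with iPr at 60°.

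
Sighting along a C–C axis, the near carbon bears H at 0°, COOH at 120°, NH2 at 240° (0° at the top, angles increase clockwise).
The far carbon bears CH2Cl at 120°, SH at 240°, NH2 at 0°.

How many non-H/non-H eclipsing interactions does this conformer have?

Non-H eclipsing pairs: COOH(120°)/CH2Cl(120°); NH2(240°)/SH(240°) — 2 interactions.

2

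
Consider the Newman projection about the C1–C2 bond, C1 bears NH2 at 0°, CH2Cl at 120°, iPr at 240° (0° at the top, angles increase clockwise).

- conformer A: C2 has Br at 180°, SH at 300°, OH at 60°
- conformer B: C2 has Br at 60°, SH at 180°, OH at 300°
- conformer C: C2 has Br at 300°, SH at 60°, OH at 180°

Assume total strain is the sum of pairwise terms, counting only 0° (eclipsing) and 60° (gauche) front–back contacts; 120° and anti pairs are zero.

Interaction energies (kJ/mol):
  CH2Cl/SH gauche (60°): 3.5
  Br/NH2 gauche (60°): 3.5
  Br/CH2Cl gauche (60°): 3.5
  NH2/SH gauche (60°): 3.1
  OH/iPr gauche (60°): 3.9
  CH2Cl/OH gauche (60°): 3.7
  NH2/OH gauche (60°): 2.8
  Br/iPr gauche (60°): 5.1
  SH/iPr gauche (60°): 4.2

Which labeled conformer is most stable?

B

A is staggered. NH2 at 0° is gauche with SH at 300° (3.1); NH2 at 0° is gauche with OH at 60° (2.8); CH2Cl at 120° is gauche with Br at 180° (3.5); CH2Cl at 120° is gauche with OH at 60° (3.7); iPr at 240° is gauche with Br at 180° (5.1); iPr at 240° is gauche with SH at 300° (4.2). Total 22.4 kJ/mol.
B is staggered. NH2 at 0° is gauche with Br at 60° (3.5); NH2 at 0° is gauche with OH at 300° (2.8); CH2Cl at 120° is gauche with Br at 60° (3.5); CH2Cl at 120° is gauche with SH at 180° (3.5); iPr at 240° is gauche with SH at 180° (4.2); iPr at 240° is gauche with OH at 300° (3.9). Total 21.4 kJ/mol.
C is staggered. NH2 at 0° is gauche with Br at 300° (3.5); NH2 at 0° is gauche with SH at 60° (3.1); CH2Cl at 120° is gauche with SH at 60° (3.5); CH2Cl at 120° is gauche with OH at 180° (3.7); iPr at 240° is gauche with Br at 300° (5.1); iPr at 240° is gauche with OH at 180° (3.9). Total 22.8 kJ/mol.
B has the lowest total (21.4 kJ/mol).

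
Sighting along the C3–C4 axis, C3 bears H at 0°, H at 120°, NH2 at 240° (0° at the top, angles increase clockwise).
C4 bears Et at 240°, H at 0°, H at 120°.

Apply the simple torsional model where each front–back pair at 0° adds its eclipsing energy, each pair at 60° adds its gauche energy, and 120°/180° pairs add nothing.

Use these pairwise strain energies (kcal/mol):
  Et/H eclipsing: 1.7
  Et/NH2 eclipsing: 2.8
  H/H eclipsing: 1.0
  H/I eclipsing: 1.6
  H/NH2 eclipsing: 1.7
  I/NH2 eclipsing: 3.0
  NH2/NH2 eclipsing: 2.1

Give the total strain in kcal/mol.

This conformer (eclipsed): H–H eclipsed, H–H eclipsed, NH2–Et eclipsed; 1.0 + 1.0 + 2.8 = 4.8 kcal/mol.

4.8 kcal/mol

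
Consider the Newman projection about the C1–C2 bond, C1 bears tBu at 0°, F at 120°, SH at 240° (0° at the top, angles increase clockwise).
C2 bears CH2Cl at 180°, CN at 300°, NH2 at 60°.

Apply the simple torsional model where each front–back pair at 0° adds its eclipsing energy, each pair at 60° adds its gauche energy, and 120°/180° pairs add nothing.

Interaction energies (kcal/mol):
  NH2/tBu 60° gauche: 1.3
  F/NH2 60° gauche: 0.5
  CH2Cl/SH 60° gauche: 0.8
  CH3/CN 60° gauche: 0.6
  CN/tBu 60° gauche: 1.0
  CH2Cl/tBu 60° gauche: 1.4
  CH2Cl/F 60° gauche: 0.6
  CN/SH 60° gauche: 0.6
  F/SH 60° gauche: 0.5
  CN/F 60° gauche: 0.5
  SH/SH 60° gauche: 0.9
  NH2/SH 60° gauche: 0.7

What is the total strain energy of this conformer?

This conformer (staggered): tBu–CN gauche, tBu–NH2 gauche, F–CH2Cl gauche, F–NH2 gauche, SH–CH2Cl gauche, SH–CN gauche; 1.0 + 1.3 + 0.6 + 0.5 + 0.8 + 0.6 = 4.8 kcal/mol.

4.8 kcal/mol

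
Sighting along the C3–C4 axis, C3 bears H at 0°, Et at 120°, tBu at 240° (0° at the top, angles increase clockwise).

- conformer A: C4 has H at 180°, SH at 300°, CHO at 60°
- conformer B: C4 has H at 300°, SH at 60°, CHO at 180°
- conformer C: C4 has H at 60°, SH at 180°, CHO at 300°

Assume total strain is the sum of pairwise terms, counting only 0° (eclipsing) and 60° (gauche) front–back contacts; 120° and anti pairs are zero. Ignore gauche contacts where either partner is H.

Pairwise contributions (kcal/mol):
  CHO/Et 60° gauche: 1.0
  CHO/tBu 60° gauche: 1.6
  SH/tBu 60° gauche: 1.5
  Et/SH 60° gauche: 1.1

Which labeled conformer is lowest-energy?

A (staggered): Et(120°)/CHO(60°) gauche 1.0; tBu(240°)/SH(300°) gauche 1.5 → 2.5 kcal/mol.
B (staggered): Et(120°)/SH(60°) gauche 1.1; Et(120°)/CHO(180°) gauche 1.0; tBu(240°)/CHO(180°) gauche 1.6 → 3.7 kcal/mol.
C (staggered): Et(120°)/SH(180°) gauche 1.1; tBu(240°)/SH(180°) gauche 1.5; tBu(240°)/CHO(300°) gauche 1.6 → 4.2 kcal/mol.
A has the lowest total (2.5 kcal/mol).

A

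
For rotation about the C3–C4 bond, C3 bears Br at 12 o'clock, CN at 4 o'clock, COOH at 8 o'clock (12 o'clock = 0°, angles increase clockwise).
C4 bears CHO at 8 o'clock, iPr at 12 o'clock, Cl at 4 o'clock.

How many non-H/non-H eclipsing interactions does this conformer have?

Non-H eclipsing pairs: Br(0°)/iPr(0°); CN(120°)/Cl(120°); COOH(240°)/CHO(240°) — 3 interactions.

3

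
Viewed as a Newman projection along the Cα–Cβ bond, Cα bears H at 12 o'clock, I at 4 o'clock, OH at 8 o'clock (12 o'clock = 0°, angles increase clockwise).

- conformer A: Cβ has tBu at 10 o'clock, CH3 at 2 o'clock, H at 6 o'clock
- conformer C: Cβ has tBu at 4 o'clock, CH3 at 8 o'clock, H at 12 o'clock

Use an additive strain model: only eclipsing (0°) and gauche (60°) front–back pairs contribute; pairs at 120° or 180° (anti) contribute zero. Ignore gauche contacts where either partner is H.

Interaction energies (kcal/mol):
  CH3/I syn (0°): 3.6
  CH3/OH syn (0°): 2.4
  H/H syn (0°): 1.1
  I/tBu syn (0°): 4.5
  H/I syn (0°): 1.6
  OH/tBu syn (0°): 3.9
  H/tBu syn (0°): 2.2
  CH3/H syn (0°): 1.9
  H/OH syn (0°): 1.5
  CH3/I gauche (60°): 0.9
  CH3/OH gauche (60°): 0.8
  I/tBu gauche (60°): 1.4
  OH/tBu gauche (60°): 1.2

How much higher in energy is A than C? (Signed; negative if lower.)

-5.9 kcal/mol

A is staggered. I at 120° is gauche with CH3 at 60° (0.9); OH at 240° is gauche with tBu at 300° (1.2). Total 2.1 kcal/mol.
C is eclipsed. H at 0° is eclipsed with H at 0° (1.1); I at 120° is eclipsed with tBu at 120° (4.5); OH at 240° is eclipsed with CH3 at 240° (2.4). Total 8.0 kcal/mol.
E(A) − E(C) = 2.1 − 8.0 = -5.9 kcal/mol.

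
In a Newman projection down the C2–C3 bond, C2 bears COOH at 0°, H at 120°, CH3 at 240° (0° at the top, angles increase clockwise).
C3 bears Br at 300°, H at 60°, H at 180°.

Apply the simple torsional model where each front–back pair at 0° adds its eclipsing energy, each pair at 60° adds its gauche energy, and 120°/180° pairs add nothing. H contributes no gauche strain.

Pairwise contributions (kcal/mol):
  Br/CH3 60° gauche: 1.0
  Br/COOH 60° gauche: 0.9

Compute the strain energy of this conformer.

This conformer is staggered. COOH at 0° is gauche with Br at 300° (0.9); CH3 at 240° is gauche with Br at 300° (1.0). Total 1.9 kcal/mol.

1.9 kcal/mol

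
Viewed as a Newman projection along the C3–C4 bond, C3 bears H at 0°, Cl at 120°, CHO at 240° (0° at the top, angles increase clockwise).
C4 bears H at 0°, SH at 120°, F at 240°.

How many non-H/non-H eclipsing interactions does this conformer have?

2

Non-H eclipsing pairs: Cl(120°)/SH(120°); CHO(240°)/F(240°) — 2 interactions.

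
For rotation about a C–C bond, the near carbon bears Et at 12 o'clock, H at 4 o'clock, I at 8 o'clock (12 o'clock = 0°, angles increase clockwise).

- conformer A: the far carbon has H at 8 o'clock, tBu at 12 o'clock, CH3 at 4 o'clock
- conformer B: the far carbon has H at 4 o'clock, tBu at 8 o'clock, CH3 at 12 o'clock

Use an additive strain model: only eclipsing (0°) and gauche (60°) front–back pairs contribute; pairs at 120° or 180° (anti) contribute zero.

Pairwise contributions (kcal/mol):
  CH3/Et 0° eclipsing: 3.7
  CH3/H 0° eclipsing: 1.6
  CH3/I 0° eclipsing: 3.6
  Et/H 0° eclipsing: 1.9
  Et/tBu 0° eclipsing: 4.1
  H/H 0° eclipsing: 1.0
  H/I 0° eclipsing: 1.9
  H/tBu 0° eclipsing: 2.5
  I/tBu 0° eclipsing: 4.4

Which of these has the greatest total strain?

A (eclipsed): Et–tBu eclipsed, H–CH3 eclipsed, I–H eclipsed; 4.1 + 1.6 + 1.9 = 7.6 kcal/mol.
B (eclipsed): Et–CH3 eclipsed, H–H eclipsed, I–tBu eclipsed; 3.7 + 1.0 + 4.4 = 9.1 kcal/mol.
B has the highest total (9.1 kcal/mol).

B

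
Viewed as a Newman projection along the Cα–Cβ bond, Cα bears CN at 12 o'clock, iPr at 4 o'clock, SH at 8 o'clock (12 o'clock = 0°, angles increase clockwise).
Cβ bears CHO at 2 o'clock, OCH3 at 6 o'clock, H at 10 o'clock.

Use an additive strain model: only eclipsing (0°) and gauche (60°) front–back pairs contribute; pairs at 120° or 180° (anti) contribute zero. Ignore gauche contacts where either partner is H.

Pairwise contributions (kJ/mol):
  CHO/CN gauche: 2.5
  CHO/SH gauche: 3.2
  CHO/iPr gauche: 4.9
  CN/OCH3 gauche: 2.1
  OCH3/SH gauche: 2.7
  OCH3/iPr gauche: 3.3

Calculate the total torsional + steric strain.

13.4 kJ/mol

This conformer (staggered): CN(0°)/CHO(60°) gauche 2.5; iPr(120°)/CHO(60°) gauche 4.9; iPr(120°)/OCH3(180°) gauche 3.3; SH(240°)/OCH3(180°) gauche 2.7 → 13.4 kJ/mol.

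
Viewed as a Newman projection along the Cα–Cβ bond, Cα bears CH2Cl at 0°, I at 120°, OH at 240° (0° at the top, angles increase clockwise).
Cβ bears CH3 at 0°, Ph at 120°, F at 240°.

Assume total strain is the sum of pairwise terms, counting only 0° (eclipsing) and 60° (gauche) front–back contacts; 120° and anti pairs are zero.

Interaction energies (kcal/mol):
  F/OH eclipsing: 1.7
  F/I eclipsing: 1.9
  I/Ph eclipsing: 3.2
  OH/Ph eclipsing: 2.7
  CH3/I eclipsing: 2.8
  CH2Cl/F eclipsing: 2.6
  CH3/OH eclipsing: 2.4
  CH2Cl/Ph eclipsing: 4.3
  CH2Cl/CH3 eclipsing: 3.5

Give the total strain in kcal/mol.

8.4 kcal/mol

This conformer (eclipsed): CH2Cl(0°)/CH3(0°) eclipsed 3.5; I(120°)/Ph(120°) eclipsed 3.2; OH(240°)/F(240°) eclipsed 1.7 → 8.4 kcal/mol.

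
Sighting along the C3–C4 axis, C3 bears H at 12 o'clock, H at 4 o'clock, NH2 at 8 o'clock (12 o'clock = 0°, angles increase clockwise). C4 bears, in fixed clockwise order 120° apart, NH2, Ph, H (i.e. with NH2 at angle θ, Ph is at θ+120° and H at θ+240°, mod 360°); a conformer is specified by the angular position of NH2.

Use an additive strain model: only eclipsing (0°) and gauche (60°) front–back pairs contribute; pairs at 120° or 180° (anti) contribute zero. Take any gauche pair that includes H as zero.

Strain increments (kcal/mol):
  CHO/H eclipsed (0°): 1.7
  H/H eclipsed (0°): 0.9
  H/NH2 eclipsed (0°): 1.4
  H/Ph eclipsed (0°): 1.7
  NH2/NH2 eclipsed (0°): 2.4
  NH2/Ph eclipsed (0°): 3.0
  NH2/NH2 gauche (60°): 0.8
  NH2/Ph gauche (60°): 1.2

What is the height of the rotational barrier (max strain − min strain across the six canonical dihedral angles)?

4.5 kcal/mol

NH2 at 0° (eclipsed): H(0°)/NH2(0°) eclipsed 1.4; H(120°)/Ph(120°) eclipsed 1.7; NH2(240°)/H(240°) eclipsed 1.4 → 4.5 kcal/mol.
NH2 at 60° (staggered): NH2(240°)/Ph(180°) gauche 1.2 → 1.2 kcal/mol.
NH2 at 120° (eclipsed): H(0°)/H(0°) eclipsed 0.9; H(120°)/NH2(120°) eclipsed 1.4; NH2(240°)/Ph(240°) eclipsed 3.0 → 5.3 kcal/mol.
NH2 at 180° (staggered): NH2(240°)/NH2(180°) gauche 0.8; NH2(240°)/Ph(300°) gauche 1.2 → 2.0 kcal/mol.
NH2 at 240° (eclipsed): H(0°)/Ph(0°) eclipsed 1.7; H(120°)/H(120°) eclipsed 0.9; NH2(240°)/NH2(240°) eclipsed 2.4 → 5.0 kcal/mol.
NH2 at 300° (staggered): NH2(240°)/NH2(300°) gauche 0.8 → 0.8 kcal/mol.
Max at 120° (5.3 kcal/mol), min at 300° (0.8 kcal/mol); barrier = 4.5 kcal/mol.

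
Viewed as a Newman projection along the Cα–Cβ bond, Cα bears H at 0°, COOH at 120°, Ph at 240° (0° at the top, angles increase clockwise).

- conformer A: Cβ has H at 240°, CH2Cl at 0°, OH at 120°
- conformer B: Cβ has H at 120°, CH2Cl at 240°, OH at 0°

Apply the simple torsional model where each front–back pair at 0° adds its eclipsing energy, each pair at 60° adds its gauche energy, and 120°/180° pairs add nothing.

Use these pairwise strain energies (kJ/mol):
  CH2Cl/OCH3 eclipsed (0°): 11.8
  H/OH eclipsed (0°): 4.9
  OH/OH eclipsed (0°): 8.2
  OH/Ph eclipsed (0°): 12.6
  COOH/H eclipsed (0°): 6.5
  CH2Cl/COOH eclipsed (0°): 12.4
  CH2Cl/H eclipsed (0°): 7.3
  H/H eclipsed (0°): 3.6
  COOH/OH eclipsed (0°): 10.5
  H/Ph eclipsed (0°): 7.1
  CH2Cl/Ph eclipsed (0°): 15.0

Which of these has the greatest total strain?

A (eclipsed): H–CH2Cl eclipsed, COOH–OH eclipsed, Ph–H eclipsed; 7.3 + 10.5 + 7.1 = 24.9 kJ/mol.
B (eclipsed): H–OH eclipsed, COOH–H eclipsed, Ph–CH2Cl eclipsed; 4.9 + 6.5 + 15.0 = 26.4 kJ/mol.
B has the highest total (26.4 kJ/mol).

B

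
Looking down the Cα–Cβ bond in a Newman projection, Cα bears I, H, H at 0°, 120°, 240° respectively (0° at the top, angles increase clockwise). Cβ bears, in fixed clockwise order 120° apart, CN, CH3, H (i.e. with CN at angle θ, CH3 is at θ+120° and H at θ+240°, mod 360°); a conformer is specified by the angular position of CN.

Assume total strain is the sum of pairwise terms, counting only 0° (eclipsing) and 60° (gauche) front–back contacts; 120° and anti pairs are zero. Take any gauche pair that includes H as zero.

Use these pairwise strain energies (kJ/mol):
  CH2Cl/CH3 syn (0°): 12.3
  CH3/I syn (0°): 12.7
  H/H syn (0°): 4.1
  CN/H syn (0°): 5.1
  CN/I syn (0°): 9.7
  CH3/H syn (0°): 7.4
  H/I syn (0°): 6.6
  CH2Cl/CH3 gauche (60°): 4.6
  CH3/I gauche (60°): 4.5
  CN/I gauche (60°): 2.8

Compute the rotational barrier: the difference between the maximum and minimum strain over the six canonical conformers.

19.1 kJ/mol

CN at 0° (eclipsed): I–CN eclipsed, H–CH3 eclipsed, H–H eclipsed; 9.7 + 7.4 + 4.1 = 21.2 kJ/mol.
CN at 60° (staggered): I–CN gauche; 2.8 = 2.8 kJ/mol.
CN at 120° (eclipsed): I–H eclipsed, H–CN eclipsed, H–CH3 eclipsed; 6.6 + 5.1 + 7.4 = 19.1 kJ/mol.
CN at 180° (staggered): I–CH3 gauche; 4.5 = 4.5 kJ/mol.
CN at 240° (eclipsed): I–CH3 eclipsed, H–H eclipsed, H–CN eclipsed; 12.7 + 4.1 + 5.1 = 21.9 kJ/mol.
CN at 300° (staggered): I–CN gauche, I–CH3 gauche; 2.8 + 4.5 = 7.3 kJ/mol.
Max at 240° (21.9 kJ/mol), min at 60° (2.8 kJ/mol); barrier = 19.1 kJ/mol.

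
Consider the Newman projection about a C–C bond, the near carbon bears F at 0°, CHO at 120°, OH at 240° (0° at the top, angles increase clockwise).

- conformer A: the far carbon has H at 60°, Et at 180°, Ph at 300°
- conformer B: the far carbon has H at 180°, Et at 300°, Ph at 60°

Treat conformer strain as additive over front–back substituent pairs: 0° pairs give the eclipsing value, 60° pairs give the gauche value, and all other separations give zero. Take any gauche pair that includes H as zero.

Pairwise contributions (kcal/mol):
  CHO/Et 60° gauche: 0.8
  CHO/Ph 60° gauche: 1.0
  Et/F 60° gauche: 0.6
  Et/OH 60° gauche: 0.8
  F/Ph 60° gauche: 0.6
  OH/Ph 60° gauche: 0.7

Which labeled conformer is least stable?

B

A (staggered): F(0°)/Ph(300°) gauche 0.6; CHO(120°)/Et(180°) gauche 0.8; OH(240°)/Et(180°) gauche 0.8; OH(240°)/Ph(300°) gauche 0.7 → 2.9 kcal/mol.
B (staggered): F(0°)/Et(300°) gauche 0.6; F(0°)/Ph(60°) gauche 0.6; CHO(120°)/Ph(60°) gauche 1.0; OH(240°)/Et(300°) gauche 0.8 → 3.0 kcal/mol.
B has the highest total (3.0 kcal/mol).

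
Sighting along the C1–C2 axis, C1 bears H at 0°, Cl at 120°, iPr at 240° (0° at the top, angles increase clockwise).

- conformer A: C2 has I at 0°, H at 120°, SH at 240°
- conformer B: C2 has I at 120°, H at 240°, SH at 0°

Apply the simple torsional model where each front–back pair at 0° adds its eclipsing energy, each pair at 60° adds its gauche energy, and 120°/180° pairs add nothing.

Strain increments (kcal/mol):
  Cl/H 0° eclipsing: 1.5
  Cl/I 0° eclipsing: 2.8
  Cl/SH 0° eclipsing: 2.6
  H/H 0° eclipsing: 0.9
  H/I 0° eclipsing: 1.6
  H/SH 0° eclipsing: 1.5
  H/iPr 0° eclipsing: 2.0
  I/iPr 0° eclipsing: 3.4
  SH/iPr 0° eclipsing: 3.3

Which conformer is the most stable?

A is eclipsed. H at 0° is eclipsed with I at 0° (1.6); Cl at 120° is eclipsed with H at 120° (1.5); iPr at 240° is eclipsed with SH at 240° (3.3). Total 6.4 kcal/mol.
B is eclipsed. H at 0° is eclipsed with SH at 0° (1.5); Cl at 120° is eclipsed with I at 120° (2.8); iPr at 240° is eclipsed with H at 240° (2.0). Total 6.3 kcal/mol.
B has the lowest total (6.3 kcal/mol).

B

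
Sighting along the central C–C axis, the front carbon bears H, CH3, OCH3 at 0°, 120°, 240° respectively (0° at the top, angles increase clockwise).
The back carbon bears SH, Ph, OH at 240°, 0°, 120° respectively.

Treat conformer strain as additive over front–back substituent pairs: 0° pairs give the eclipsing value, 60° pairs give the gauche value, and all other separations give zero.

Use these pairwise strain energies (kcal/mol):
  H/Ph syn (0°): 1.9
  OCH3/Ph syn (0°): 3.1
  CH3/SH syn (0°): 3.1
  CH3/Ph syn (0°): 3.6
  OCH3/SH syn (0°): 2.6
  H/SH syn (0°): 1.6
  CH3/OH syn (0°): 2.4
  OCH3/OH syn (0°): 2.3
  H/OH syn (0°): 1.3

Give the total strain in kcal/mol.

6.9 kcal/mol

This conformer (eclipsed): H(0°)/Ph(0°) eclipsed 1.9; CH3(120°)/OH(120°) eclipsed 2.4; OCH3(240°)/SH(240°) eclipsed 2.6 → 6.9 kcal/mol.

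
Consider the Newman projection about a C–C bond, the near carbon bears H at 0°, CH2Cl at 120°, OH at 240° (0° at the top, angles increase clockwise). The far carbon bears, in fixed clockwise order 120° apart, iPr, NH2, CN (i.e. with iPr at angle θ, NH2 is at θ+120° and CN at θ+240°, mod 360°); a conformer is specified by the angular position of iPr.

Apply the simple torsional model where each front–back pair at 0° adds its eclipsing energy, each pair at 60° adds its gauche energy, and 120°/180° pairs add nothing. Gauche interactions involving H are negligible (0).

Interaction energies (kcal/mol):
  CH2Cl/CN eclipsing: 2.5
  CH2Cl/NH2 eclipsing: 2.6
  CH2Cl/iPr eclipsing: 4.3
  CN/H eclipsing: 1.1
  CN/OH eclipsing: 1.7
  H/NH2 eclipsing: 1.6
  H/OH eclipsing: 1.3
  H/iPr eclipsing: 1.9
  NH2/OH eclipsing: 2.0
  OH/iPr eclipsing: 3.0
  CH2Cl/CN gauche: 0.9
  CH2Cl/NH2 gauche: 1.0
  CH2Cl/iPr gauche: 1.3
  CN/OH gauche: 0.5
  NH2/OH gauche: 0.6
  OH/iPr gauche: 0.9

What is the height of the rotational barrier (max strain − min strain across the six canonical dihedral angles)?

4.1 kcal/mol

iPr at 0° (eclipsed): H(0°)/iPr(0°) eclipsed 1.9; CH2Cl(120°)/NH2(120°) eclipsed 2.6; OH(240°)/CN(240°) eclipsed 1.7 → 6.2 kcal/mol.
iPr at 60° (staggered): CH2Cl(120°)/iPr(60°) gauche 1.3; CH2Cl(120°)/NH2(180°) gauche 1.0; OH(240°)/NH2(180°) gauche 0.6; OH(240°)/CN(300°) gauche 0.5 → 3.4 kcal/mol.
iPr at 120° (eclipsed): H(0°)/CN(0°) eclipsed 1.1; CH2Cl(120°)/iPr(120°) eclipsed 4.3; OH(240°)/NH2(240°) eclipsed 2.0 → 7.4 kcal/mol.
iPr at 180° (staggered): CH2Cl(120°)/iPr(180°) gauche 1.3; CH2Cl(120°)/CN(60°) gauche 0.9; OH(240°)/iPr(180°) gauche 0.9; OH(240°)/NH2(300°) gauche 0.6 → 3.7 kcal/mol.
iPr at 240° (eclipsed): H(0°)/NH2(0°) eclipsed 1.6; CH2Cl(120°)/CN(120°) eclipsed 2.5; OH(240°)/iPr(240°) eclipsed 3.0 → 7.1 kcal/mol.
iPr at 300° (staggered): CH2Cl(120°)/NH2(60°) gauche 1.0; CH2Cl(120°)/CN(180°) gauche 0.9; OH(240°)/iPr(300°) gauche 0.9; OH(240°)/CN(180°) gauche 0.5 → 3.3 kcal/mol.
Max at 120° (7.4 kcal/mol), min at 300° (3.3 kcal/mol); barrier = 4.1 kcal/mol.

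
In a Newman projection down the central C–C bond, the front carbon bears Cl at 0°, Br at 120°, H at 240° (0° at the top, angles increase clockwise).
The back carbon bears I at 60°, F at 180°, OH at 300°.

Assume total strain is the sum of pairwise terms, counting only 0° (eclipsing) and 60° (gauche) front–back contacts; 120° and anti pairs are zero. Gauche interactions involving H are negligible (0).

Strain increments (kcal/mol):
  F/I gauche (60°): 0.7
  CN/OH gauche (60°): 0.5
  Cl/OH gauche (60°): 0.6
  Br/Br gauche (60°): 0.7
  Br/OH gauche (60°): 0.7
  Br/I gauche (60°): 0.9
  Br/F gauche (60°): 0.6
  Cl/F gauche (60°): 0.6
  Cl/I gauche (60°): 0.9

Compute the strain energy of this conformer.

This conformer (staggered): Cl(0°)/I(60°) gauche 0.9; Cl(0°)/OH(300°) gauche 0.6; Br(120°)/I(60°) gauche 0.9; Br(120°)/F(180°) gauche 0.6 → 3.0 kcal/mol.

3.0 kcal/mol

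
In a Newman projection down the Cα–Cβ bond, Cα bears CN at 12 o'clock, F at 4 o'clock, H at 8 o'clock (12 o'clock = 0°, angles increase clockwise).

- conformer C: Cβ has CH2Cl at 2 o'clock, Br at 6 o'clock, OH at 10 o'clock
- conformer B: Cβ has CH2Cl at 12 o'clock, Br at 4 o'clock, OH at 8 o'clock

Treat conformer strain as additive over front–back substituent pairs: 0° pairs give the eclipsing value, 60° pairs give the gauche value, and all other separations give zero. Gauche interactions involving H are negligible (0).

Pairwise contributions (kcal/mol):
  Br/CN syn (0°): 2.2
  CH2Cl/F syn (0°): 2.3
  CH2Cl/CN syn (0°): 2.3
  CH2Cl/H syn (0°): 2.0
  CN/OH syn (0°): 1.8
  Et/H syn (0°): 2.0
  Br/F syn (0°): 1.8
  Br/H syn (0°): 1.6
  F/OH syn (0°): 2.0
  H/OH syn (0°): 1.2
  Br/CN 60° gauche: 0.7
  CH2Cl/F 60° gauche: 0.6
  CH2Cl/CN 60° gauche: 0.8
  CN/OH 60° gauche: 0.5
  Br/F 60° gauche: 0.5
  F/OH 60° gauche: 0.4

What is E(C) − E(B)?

C is staggered. CN at 0° is gauche with CH2Cl at 60° (0.8); CN at 0° is gauche with OH at 300° (0.5); F at 120° is gauche with CH2Cl at 60° (0.6); F at 120° is gauche with Br at 180° (0.5). Total 2.4 kcal/mol.
B is eclipsed. CN at 0° is eclipsed with CH2Cl at 0° (2.3); F at 120° is eclipsed with Br at 120° (1.8); H at 240° is eclipsed with OH at 240° (1.2). Total 5.3 kcal/mol.
E(C) − E(B) = 2.4 − 5.3 = -2.9 kcal/mol.

-2.9 kcal/mol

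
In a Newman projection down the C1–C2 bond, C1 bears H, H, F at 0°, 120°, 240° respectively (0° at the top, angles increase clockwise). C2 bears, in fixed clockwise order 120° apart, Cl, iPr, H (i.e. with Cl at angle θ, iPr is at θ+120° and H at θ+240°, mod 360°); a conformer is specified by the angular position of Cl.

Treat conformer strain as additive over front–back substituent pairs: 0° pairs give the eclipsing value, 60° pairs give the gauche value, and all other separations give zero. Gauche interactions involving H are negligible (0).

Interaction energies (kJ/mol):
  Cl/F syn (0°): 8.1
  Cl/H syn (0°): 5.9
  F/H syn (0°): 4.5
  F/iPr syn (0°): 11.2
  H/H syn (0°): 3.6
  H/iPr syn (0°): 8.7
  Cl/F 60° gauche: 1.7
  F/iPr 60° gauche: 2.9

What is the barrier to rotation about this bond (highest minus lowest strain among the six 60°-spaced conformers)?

19.0 kJ/mol

Cl at 0° (eclipsed): H(0°)/Cl(0°) eclipsed 5.9; H(120°)/iPr(120°) eclipsed 8.7; F(240°)/H(240°) eclipsed 4.5 → 19.1 kJ/mol.
Cl at 60° (staggered): F(240°)/iPr(180°) gauche 2.9 → 2.9 kJ/mol.
Cl at 120° (eclipsed): H(0°)/H(0°) eclipsed 3.6; H(120°)/Cl(120°) eclipsed 5.9; F(240°)/iPr(240°) eclipsed 11.2 → 20.7 kJ/mol.
Cl at 180° (staggered): F(240°)/Cl(180°) gauche 1.7; F(240°)/iPr(300°) gauche 2.9 → 4.6 kJ/mol.
Cl at 240° (eclipsed): H(0°)/iPr(0°) eclipsed 8.7; H(120°)/H(120°) eclipsed 3.6; F(240°)/Cl(240°) eclipsed 8.1 → 20.4 kJ/mol.
Cl at 300° (staggered): F(240°)/Cl(300°) gauche 1.7 → 1.7 kJ/mol.
Max at 120° (20.7 kJ/mol), min at 300° (1.7 kJ/mol); barrier = 19.0 kJ/mol.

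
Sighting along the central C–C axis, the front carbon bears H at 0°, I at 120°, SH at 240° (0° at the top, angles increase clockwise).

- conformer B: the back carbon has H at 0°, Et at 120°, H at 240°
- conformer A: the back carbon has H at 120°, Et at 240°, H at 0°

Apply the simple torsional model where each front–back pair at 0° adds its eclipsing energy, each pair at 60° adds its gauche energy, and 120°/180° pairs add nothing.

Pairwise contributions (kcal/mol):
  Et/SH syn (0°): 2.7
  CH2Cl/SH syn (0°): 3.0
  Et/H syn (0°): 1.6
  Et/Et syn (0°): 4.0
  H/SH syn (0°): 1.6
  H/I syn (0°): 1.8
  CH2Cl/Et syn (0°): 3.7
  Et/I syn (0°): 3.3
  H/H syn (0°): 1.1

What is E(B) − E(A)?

B is eclipsed. H at 0° is eclipsed with H at 0° (1.1); I at 120° is eclipsed with Et at 120° (3.3); SH at 240° is eclipsed with H at 240° (1.6). Total 6.0 kcal/mol.
A is eclipsed. H at 0° is eclipsed with H at 0° (1.1); I at 120° is eclipsed with H at 120° (1.8); SH at 240° is eclipsed with Et at 240° (2.7). Total 5.6 kcal/mol.
E(B) − E(A) = 6.0 − 5.6 = +0.4 kcal/mol.

+0.4 kcal/mol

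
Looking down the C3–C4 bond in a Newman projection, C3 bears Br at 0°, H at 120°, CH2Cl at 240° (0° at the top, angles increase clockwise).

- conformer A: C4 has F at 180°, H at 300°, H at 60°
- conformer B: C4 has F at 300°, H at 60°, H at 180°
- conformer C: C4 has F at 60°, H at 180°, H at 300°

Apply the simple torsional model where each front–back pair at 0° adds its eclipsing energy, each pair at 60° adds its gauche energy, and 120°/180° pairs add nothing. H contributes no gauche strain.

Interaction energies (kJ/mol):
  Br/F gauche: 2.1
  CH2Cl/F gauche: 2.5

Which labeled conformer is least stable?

A (staggered): CH2Cl(240°)/F(180°) gauche 2.5 → 2.5 kJ/mol.
B (staggered): Br(0°)/F(300°) gauche 2.1; CH2Cl(240°)/F(300°) gauche 2.5 → 4.6 kJ/mol.
C (staggered): Br(0°)/F(60°) gauche 2.1 → 2.1 kJ/mol.
B has the highest total (4.6 kJ/mol).

B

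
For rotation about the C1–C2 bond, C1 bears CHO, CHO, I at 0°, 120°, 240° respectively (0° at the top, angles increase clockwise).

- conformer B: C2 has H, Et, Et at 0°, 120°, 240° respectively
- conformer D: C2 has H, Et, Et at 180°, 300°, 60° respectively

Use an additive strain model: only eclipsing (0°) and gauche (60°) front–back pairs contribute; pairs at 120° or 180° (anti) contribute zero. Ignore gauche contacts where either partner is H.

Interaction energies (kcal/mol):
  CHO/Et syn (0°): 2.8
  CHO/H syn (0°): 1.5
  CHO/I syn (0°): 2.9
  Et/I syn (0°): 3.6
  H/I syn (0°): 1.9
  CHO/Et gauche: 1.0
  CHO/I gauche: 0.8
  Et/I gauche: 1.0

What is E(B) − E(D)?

B (eclipsed): CHO(0°)/H(0°) eclipsed 1.5; CHO(120°)/Et(120°) eclipsed 2.8; I(240°)/Et(240°) eclipsed 3.6 → 7.9 kcal/mol.
D (staggered): CHO(0°)/Et(300°) gauche 1.0; CHO(0°)/Et(60°) gauche 1.0; CHO(120°)/Et(60°) gauche 1.0; I(240°)/Et(300°) gauche 1.0 → 4.0 kcal/mol.
E(B) − E(D) = 7.9 − 4.0 = +3.9 kcal/mol.

+3.9 kcal/mol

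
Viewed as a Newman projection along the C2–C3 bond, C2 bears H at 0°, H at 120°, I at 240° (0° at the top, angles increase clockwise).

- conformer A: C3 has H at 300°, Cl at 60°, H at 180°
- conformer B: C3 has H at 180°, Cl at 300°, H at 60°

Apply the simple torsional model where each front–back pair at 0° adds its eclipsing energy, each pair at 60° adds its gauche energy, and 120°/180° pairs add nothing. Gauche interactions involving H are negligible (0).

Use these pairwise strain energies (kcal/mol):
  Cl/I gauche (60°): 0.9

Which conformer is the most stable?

A

A (staggered): no non-H gauche contacts → 0.0 kcal/mol.
B (staggered): I–Cl gauche; 0.9 = 0.9 kcal/mol.
A has the lowest total (0.0 kcal/mol).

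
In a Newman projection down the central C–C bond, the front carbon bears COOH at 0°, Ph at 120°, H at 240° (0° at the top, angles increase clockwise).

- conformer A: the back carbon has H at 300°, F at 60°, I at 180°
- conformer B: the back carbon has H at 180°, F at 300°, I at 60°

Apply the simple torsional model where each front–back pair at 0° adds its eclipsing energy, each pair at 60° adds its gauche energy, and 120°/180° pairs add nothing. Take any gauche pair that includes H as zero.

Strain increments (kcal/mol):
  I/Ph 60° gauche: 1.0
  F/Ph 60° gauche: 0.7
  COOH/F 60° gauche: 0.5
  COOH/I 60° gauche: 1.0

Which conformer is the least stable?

B

A (staggered): COOH(0°)/F(60°) gauche 0.5; Ph(120°)/F(60°) gauche 0.7; Ph(120°)/I(180°) gauche 1.0 → 2.2 kcal/mol.
B (staggered): COOH(0°)/F(300°) gauche 0.5; COOH(0°)/I(60°) gauche 1.0; Ph(120°)/I(60°) gauche 1.0 → 2.5 kcal/mol.
B has the highest total (2.5 kcal/mol).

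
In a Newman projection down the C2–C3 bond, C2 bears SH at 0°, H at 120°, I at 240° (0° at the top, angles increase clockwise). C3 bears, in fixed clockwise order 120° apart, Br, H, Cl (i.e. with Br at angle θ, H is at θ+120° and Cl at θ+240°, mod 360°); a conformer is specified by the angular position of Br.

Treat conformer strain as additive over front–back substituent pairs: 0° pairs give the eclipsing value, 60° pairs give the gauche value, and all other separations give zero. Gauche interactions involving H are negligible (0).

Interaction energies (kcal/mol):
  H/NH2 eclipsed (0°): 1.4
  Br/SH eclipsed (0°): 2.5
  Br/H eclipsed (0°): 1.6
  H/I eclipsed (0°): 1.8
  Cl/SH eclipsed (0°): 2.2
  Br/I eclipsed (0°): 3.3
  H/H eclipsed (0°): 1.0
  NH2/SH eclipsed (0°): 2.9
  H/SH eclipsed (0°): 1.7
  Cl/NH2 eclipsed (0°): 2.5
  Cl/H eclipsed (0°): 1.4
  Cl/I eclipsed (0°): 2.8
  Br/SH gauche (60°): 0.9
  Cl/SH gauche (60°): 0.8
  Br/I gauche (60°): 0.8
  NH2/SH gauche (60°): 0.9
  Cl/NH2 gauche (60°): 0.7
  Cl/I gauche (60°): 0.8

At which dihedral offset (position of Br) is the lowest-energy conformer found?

Br at 0° (eclipsed): SH(0°)/Br(0°) eclipsed 2.5; H(120°)/H(120°) eclipsed 1.0; I(240°)/Cl(240°) eclipsed 2.8 → 6.3 kcal/mol.
Br at 60° (staggered): SH(0°)/Br(60°) gauche 0.9; SH(0°)/Cl(300°) gauche 0.8; I(240°)/Cl(300°) gauche 0.8 → 2.5 kcal/mol.
Br at 120° (eclipsed): SH(0°)/Cl(0°) eclipsed 2.2; H(120°)/Br(120°) eclipsed 1.6; I(240°)/H(240°) eclipsed 1.8 → 5.6 kcal/mol.
Br at 180° (staggered): SH(0°)/Cl(60°) gauche 0.8; I(240°)/Br(180°) gauche 0.8 → 1.6 kcal/mol.
Br at 240° (eclipsed): SH(0°)/H(0°) eclipsed 1.7; H(120°)/Cl(120°) eclipsed 1.4; I(240°)/Br(240°) eclipsed 3.3 → 6.4 kcal/mol.
Br at 300° (staggered): SH(0°)/Br(300°) gauche 0.9; I(240°)/Br(300°) gauche 0.8; I(240°)/Cl(180°) gauche 0.8 → 2.5 kcal/mol.
The minimum (1.6 kcal/mol) occurs with Br at 180°.

180°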